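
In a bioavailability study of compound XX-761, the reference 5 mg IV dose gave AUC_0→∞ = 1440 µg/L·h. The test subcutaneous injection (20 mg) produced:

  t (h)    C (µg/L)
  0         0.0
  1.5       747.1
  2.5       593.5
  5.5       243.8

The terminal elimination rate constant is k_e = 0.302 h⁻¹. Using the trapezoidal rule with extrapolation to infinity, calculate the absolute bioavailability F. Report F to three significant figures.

Trapezoidal AUC_0→5.5 (subcutaneous injection):
  [0→1.5]: (0.0+747.1)/2 × 1.5 = 560.325
  [1.5→2.5]: (747.1+593.5)/2 × 1 = 670.3
  [2.5→5.5]: (593.5+243.8)/2 × 3 = 1255.95
  Sum = 2486.575 µg/L·h
Tail: C_last/k_e = 243.8/0.302 = 807.285
AUC_0→∞ (subcutaneous injection) = 2486.575 + 807.285 = 3293.86 µg/L·h
F = (AUC_ev/D_ev)/(AUC_iv/D_iv) = (3293.86/20)/(1440/5) = 164.693/288 = 0.5719

F = 0.572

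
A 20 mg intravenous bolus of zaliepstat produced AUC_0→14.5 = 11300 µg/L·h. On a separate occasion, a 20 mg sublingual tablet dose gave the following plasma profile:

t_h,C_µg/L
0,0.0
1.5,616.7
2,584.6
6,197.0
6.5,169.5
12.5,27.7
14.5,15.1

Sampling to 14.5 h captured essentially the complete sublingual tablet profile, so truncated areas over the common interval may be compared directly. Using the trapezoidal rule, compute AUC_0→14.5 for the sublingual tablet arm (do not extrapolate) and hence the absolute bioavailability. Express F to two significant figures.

F = 0.27

Trapezoidal AUC_0→14.5 (sublingual tablet):
  [0→1.5]: (0.0+616.7)/2 × 1.5 = 462.525
  [1.5→2]: (616.7+584.6)/2 × 0.5 = 300.325
  [2→6]: (584.6+197.0)/2 × 4 = 1563.2
  [6→6.5]: (197.0+169.5)/2 × 0.5 = 91.625
  [6.5→12.5]: (169.5+27.7)/2 × 6 = 591.6
  [12.5→14.5]: (27.7+15.1)/2 × 2 = 42.8
  Sum = 3052.075 µg/L·h
F = (AUC_ev/D_ev)/(AUC_iv/D_iv) = (3052.075/20)/(11300/20) = 152.60375/565 = 0.2701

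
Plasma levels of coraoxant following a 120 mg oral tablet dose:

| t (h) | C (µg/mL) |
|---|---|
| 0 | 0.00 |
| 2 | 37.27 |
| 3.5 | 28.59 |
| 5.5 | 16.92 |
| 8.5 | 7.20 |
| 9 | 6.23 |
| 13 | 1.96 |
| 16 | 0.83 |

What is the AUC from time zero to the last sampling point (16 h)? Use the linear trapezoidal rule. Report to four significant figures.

Trapezoidal AUC_0→16:
  [0→2]: (0.00+37.27)/2 × 2 = 37.27
  [2→3.5]: (37.27+28.59)/2 × 1.5 = 49.395
  [3.5→5.5]: (28.59+16.92)/2 × 2 = 45.51
  [5.5→8.5]: (16.92+7.20)/2 × 3 = 36.18
  [8.5→9]: (7.20+6.23)/2 × 0.5 = 3.3575
  [9→13]: (6.23+1.96)/2 × 4 = 16.38
  [13→16]: (1.96+0.83)/2 × 3 = 4.185
  Sum = 192.2775 µg/mL·h

AUC = 192.3 µg/mL·h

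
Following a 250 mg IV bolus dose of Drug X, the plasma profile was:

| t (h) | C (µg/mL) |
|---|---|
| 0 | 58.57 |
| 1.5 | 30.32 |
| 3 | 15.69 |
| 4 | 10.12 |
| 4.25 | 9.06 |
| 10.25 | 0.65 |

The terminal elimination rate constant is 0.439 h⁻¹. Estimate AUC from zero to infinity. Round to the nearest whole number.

AUC = 147 µg/mL·h

Trapezoidal AUC_0→10.25:
  [0→1.5]: (58.57+30.32)/2 × 1.5 = 66.6675
  [1.5→3]: (30.32+15.69)/2 × 1.5 = 34.5075
  [3→4]: (15.69+10.12)/2 × 1 = 12.905
  [4→4.25]: (10.12+9.06)/2 × 0.25 = 2.3975
  [4.25→10.25]: (9.06+0.65)/2 × 6 = 29.13
  Sum = 145.6075 µg/mL·h
Extrapolated tail: C_last / k_e = 0.65 / 0.439 = 1.481
AUC_0→∞ = 145.6075 + 1.481 = 147.0885 µg/mL·h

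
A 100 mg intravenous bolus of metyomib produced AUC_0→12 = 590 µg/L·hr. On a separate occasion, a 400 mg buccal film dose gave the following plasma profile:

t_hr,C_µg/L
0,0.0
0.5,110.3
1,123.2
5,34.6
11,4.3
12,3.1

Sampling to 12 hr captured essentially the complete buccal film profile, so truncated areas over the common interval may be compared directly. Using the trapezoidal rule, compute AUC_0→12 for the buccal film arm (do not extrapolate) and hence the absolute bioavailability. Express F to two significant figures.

Trapezoidal AUC_0→12 (buccal film):
  [0→0.5]: (0.0+110.3)/2 × 0.5 = 27.575
  [0.5→1]: (110.3+123.2)/2 × 0.5 = 58.375
  [1→5]: (123.2+34.6)/2 × 4 = 315.6
  [5→11]: (34.6+4.3)/2 × 6 = 116.7
  [11→12]: (4.3+3.1)/2 × 1 = 3.7
  Sum = 521.95 µg/L·hr
F = (AUC_ev/D_ev)/(AUC_iv/D_iv) = (521.95/400)/(590/100) = 1.304875/5.9 = 0.2212

F = 0.22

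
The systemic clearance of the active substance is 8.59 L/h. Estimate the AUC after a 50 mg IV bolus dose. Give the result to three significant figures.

AUC = 5.82 mg/L·h

AUC_0→∞ = Dose_iv / CL
        = 50 / 8.59 = 5.82072 mg/L·h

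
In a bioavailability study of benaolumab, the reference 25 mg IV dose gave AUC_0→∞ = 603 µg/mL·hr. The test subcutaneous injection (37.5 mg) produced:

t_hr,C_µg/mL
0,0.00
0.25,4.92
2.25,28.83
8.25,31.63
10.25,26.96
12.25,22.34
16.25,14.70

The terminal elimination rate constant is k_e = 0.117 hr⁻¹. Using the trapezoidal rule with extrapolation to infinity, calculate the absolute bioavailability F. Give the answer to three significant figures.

F = 0.579

Trapezoidal AUC_0→16.25 (subcutaneous injection):
  [0→0.25]: (0.00+4.92)/2 × 0.25 = 0.615
  [0.25→2.25]: (4.92+28.83)/2 × 2 = 33.75
  [2.25→8.25]: (28.83+31.63)/2 × 6 = 181.38
  [8.25→10.25]: (31.63+26.96)/2 × 2 = 58.59
  [10.25→12.25]: (26.96+22.34)/2 × 2 = 49.3
  [12.25→16.25]: (22.34+14.70)/2 × 4 = 74.08
  Sum = 397.715 µg/mL·hr
Tail: C_last/k_e = 14.70/0.117 = 125.641
AUC_0→∞ (subcutaneous injection) = 397.715 + 125.641 = 523.356 µg/mL·hr
F = (AUC_ev/D_ev)/(AUC_iv/D_iv) = (523.356/37.5)/(603/25) = 13.95616/24.12 = 0.5786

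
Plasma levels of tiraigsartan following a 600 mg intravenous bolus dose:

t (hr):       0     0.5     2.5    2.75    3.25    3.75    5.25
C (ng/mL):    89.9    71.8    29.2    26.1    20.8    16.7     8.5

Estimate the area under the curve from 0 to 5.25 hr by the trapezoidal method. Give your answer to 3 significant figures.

Trapezoidal AUC_0→5.25:
  [0→0.5]: (89.9+71.8)/2 × 0.5 = 40.425
  [0.5→2.5]: (71.8+29.2)/2 × 2 = 101.0
  [2.5→2.75]: (29.2+26.1)/2 × 0.25 = 6.9125
  [2.75→3.25]: (26.1+20.8)/2 × 0.5 = 11.725
  [3.25→3.75]: (20.8+16.7)/2 × 0.5 = 9.375
  [3.75→5.25]: (16.7+8.5)/2 × 1.5 = 18.9
  Sum = 188.3375 ng/mL·hr

AUC = 188 ng/mL·hr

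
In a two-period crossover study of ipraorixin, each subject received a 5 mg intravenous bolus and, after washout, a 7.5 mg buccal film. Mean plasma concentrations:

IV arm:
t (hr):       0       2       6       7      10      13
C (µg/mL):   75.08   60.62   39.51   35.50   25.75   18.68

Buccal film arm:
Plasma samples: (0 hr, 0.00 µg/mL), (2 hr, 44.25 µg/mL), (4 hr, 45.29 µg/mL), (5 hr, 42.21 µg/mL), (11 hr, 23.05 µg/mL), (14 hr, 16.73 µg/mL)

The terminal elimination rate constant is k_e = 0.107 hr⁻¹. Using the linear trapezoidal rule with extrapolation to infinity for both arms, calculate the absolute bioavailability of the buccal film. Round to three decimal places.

F = 0.556

Trapezoidal AUC_0→13 (IV):
  [0→2]: (75.08+60.62)/2 × 2 = 135.7
  [2→6]: (60.62+39.51)/2 × 4 = 200.26
  [6→7]: (39.51+35.50)/2 × 1 = 37.505
  [7→10]: (35.50+25.75)/2 × 3 = 91.875
  [10→13]: (25.75+18.68)/2 × 3 = 66.645
  Sum = 531.985 µg/mL·hr
IV tail: 18.68/0.107 = 174.579; AUC_iv,0→∞ = 531.985 + 174.579 = 706.564 µg/mL·hr
Trapezoidal AUC_0→14 (buccal film):
  [0→2]: (0.00+44.25)/2 × 2 = 44.25
  [2→4]: (44.25+45.29)/2 × 2 = 89.54
  [4→5]: (45.29+42.21)/2 × 1 = 43.75
  [5→11]: (42.21+23.05)/2 × 6 = 195.78
  [11→14]: (23.05+16.73)/2 × 3 = 59.67
  Sum = 432.99 µg/mL·hr
buccal film tail: 16.73/0.107 = 156.355; AUC_ev,0→∞ = 432.99 + 156.355 = 589.345 µg/mL·hr
F = (AUC_ev/D_ev)/(AUC_iv/D_iv) = (589.345/7.5)/(706.564/5) = 78.5793/141.3128 = 0.5561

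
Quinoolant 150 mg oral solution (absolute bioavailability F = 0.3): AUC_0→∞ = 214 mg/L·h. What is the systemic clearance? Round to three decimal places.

CL = 0.210 L/h

CL = F × Dose / AUC_0→∞
   = 0.3 × 150 / 214 = 0.21028 L/h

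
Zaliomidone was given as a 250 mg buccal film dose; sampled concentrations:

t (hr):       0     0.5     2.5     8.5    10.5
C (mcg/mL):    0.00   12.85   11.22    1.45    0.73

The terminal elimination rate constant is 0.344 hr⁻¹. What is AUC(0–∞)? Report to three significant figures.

Trapezoidal AUC_0→10.5:
  [0→0.5]: (0.00+12.85)/2 × 0.5 = 3.2125
  [0.5→2.5]: (12.85+11.22)/2 × 2 = 24.07
  [2.5→8.5]: (11.22+1.45)/2 × 6 = 38.01
  [8.5→10.5]: (1.45+0.73)/2 × 2 = 2.18
  Sum = 67.4725 mcg/mL·hr
Extrapolated tail: C_last / k_e = 0.73 / 0.344 = 2.122
AUC_0→∞ = 67.4725 + 2.122 = 69.5945 mcg/mL·hr

AUC = 69.6 mcg/mL·hr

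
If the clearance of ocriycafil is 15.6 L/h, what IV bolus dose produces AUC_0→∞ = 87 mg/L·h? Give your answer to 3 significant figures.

Dose_iv = CL × AUC_0→∞
     = 15.6 × 87 = 1357.2 mg

Dose = 1360 mg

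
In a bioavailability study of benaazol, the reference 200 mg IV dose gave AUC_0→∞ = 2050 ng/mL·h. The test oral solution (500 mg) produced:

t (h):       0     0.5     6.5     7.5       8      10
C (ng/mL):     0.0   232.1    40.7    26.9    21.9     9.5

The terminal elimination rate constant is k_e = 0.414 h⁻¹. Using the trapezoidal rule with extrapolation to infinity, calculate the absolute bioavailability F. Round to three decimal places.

F = 0.191

Trapezoidal AUC_0→10 (oral solution):
  [0→0.5]: (0.0+232.1)/2 × 0.5 = 58.025
  [0.5→6.5]: (232.1+40.7)/2 × 6 = 818.4
  [6.5→7.5]: (40.7+26.9)/2 × 1 = 33.8
  [7.5→8]: (26.9+21.9)/2 × 0.5 = 12.2
  [8→10]: (21.9+9.5)/2 × 2 = 31.4
  Sum = 953.825 ng/mL·h
Tail: C_last/k_e = 9.5/0.414 = 22.947
AUC_0→∞ (oral solution) = 953.825 + 22.947 = 976.772 ng/mL·h
F = (AUC_ev/D_ev)/(AUC_iv/D_iv) = (976.772/500)/(2050/200) = 1.953544/10.25 = 0.1906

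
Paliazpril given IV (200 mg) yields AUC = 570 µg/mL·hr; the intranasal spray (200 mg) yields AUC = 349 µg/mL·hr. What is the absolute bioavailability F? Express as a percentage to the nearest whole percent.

F = (AUC_ev / D_ev) / (AUC_iv / D_iv)
  = (349/200) / (570/200)
  = 1.745 / 2.85 = 0.6123
  = 61.23%

F = 61%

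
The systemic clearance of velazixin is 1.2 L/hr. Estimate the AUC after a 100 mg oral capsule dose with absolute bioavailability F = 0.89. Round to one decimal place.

AUC_0→∞ = F × Dose / CL
        = 0.89 × 100 / 1.2 = 74.1667 mg/L·hr

AUC = 74.2 mg/L·hr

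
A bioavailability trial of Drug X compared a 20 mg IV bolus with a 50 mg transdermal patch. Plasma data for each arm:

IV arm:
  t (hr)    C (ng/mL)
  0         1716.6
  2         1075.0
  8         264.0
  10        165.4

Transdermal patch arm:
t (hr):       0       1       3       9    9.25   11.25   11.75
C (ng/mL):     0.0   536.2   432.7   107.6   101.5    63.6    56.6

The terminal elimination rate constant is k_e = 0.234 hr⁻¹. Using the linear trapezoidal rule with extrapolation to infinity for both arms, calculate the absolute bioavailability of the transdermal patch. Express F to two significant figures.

Trapezoidal AUC_0→10 (IV):
  [0→2]: (1716.6+1075.0)/2 × 2 = 2791.6
  [2→8]: (1075.0+264.0)/2 × 6 = 4017.0
  [8→10]: (264.0+165.4)/2 × 2 = 429.4
  Sum = 7238.0 ng/mL·hr
IV tail: 165.4/0.234 = 706.838; AUC_iv,0→∞ = 7238.0 + 706.838 = 7944.838 ng/mL·hr
Trapezoidal AUC_0→11.75 (transdermal patch):
  [0→1]: (0.0+536.2)/2 × 1 = 268.1
  [1→3]: (536.2+432.7)/2 × 2 = 968.9
  [3→9]: (432.7+107.6)/2 × 6 = 1620.9
  [9→9.25]: (107.6+101.5)/2 × 0.25 = 26.1375
  [9.25→11.25]: (101.5+63.6)/2 × 2 = 165.1
  [11.25→11.75]: (63.6+56.6)/2 × 0.5 = 30.05
  Sum = 3079.1875 ng/mL·hr
transdermal patch tail: 56.6/0.234 = 241.880; AUC_ev,0→∞ = 3079.1875 + 241.880 = 3321.0675 ng/mL·hr
F = (AUC_ev/D_ev)/(AUC_iv/D_iv) = (3321.0675/50)/(7944.838/20) = 66.42135/397.2419 = 0.1672

F = 0.17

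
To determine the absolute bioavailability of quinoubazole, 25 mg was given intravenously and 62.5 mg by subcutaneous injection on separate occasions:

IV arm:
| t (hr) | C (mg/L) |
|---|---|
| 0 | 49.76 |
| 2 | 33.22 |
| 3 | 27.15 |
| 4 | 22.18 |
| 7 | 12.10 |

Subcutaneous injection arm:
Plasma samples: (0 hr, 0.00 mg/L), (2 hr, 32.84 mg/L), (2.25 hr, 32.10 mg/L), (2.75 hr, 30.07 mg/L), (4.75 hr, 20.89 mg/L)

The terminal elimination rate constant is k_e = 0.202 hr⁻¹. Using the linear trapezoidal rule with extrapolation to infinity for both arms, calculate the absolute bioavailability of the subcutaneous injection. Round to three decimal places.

Trapezoidal AUC_0→7 (IV):
  [0→2]: (49.76+33.22)/2 × 2 = 82.98
  [2→3]: (33.22+27.15)/2 × 1 = 30.185
  [3→4]: (27.15+22.18)/2 × 1 = 24.665
  [4→7]: (22.18+12.10)/2 × 3 = 51.42
  Sum = 189.25 mg/L·hr
IV tail: 12.10/0.202 = 59.901; AUC_iv,0→∞ = 189.25 + 59.901 = 249.151 mg/L·hr
Trapezoidal AUC_0→4.75 (subcutaneous injection):
  [0→2]: (0.00+32.84)/2 × 2 = 32.84
  [2→2.25]: (32.84+32.10)/2 × 0.25 = 8.1175
  [2.25→2.75]: (32.10+30.07)/2 × 0.5 = 15.5425
  [2.75→4.75]: (30.07+20.89)/2 × 2 = 50.96
  Sum = 107.46 mg/L·hr
subcutaneous injection tail: 20.89/0.202 = 103.416; AUC_ev,0→∞ = 107.46 + 103.416 = 210.876 mg/L·hr
F = (AUC_ev/D_ev)/(AUC_iv/D_iv) = (210.876/62.5)/(249.151/25) = 3.374016/9.96604 = 0.3386

F = 0.339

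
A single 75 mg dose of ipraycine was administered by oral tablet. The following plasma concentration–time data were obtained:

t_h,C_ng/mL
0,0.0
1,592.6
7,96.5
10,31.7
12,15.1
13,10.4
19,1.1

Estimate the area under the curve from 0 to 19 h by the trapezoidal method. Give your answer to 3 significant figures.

AUC = 2650 ng/mL·h

Trapezoidal AUC_0→19:
  [0→1]: (0.0+592.6)/2 × 1 = 296.3
  [1→7]: (592.6+96.5)/2 × 6 = 2067.3
  [7→10]: (96.5+31.7)/2 × 3 = 192.3
  [10→12]: (31.7+15.1)/2 × 2 = 46.8
  [12→13]: (15.1+10.4)/2 × 1 = 12.75
  [13→19]: (10.4+1.1)/2 × 6 = 34.5
  Sum = 2649.95 ng/mL·h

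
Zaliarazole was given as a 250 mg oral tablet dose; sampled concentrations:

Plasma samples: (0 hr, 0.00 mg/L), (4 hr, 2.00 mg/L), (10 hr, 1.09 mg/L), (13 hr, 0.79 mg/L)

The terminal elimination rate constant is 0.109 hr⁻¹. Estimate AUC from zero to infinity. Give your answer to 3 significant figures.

AUC = 23.3 mg/L·hr

Trapezoidal AUC_0→13:
  [0→4]: (0.00+2.00)/2 × 4 = 4.0
  [4→10]: (2.00+1.09)/2 × 6 = 9.27
  [10→13]: (1.09+0.79)/2 × 3 = 2.82
  Sum = 16.09 mg/L·hr
Extrapolated tail: C_last / k_e = 0.79 / 0.109 = 7.248
AUC_0→∞ = 16.09 + 7.248 = 23.338 mg/L·hr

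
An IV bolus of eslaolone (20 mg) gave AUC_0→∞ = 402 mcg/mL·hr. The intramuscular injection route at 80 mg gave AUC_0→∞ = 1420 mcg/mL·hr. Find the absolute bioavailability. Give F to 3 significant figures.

F = 0.883

F = (AUC_ev / D_ev) / (AUC_iv / D_iv)
  = (1420/80) / (402/20)
  = 17.75 / 20.1 = 0.8831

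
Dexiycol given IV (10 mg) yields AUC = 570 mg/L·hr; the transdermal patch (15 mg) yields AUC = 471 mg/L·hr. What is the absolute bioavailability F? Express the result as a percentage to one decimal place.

F = 55.1%

F = (AUC_ev / D_ev) / (AUC_iv / D_iv)
  = (471/15) / (570/10)
  = 31.4 / 57 = 0.5509
  = 55.09%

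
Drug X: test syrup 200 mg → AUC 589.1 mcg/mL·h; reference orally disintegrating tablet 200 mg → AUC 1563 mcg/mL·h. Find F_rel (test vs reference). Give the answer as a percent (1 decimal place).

F_rel = 37.7%

F_rel = (AUC_test/D_test) / (AUC_ref/D_ref)
      = (589.1/200) / (1563/200)
      = 2.9455 / 7.815 = 0.3769 = 37.69%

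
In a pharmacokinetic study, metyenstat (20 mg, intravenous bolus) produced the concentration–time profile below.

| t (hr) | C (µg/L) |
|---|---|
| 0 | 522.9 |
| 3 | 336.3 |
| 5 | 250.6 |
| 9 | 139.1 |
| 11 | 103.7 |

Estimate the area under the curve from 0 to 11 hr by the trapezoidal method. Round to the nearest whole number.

AUC = 2898 µg/L·hr

Trapezoidal AUC_0→11:
  [0→3]: (522.9+336.3)/2 × 3 = 1288.8
  [3→5]: (336.3+250.6)/2 × 2 = 586.9
  [5→9]: (250.6+139.1)/2 × 4 = 779.4
  [9→11]: (139.1+103.7)/2 × 2 = 242.8
  Sum = 2897.9 µg/L·hr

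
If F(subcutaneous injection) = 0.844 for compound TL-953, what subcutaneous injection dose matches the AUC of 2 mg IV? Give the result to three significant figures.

D_subcutaneous = 2.37 mg

For equal systemic exposure: F × D_ev = D_iv
D_ev = D_iv / F = 2 / 0.844 = 2.36967 mg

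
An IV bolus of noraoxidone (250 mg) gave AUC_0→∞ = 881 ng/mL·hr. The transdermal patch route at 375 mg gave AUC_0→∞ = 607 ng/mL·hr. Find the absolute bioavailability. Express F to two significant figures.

F = 0.46

F = (AUC_ev / D_ev) / (AUC_iv / D_iv)
  = (607/375) / (881/250)
  = 1.61867 / 3.524 = 0.4593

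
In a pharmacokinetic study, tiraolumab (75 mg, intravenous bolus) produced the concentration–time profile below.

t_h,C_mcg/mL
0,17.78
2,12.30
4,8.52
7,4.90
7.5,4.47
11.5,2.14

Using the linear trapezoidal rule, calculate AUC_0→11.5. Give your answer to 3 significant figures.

Trapezoidal AUC_0→11.5:
  [0→2]: (17.78+12.30)/2 × 2 = 30.08
  [2→4]: (12.30+8.52)/2 × 2 = 20.82
  [4→7]: (8.52+4.90)/2 × 3 = 20.13
  [7→7.5]: (4.90+4.47)/2 × 0.5 = 2.3425
  [7.5→11.5]: (4.47+2.14)/2 × 4 = 13.22
  Sum = 86.5925 mcg/mL·h

AUC = 86.6 mcg/mL·h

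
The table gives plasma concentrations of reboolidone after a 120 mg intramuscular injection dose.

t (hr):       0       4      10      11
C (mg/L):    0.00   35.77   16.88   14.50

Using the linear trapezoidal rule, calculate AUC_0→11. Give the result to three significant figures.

Trapezoidal AUC_0→11:
  [0→4]: (0.00+35.77)/2 × 4 = 71.54
  [4→10]: (35.77+16.88)/2 × 6 = 157.95
  [10→11]: (16.88+14.50)/2 × 1 = 15.69
  Sum = 245.18 mg/L·hr

AUC = 245 mg/L·hr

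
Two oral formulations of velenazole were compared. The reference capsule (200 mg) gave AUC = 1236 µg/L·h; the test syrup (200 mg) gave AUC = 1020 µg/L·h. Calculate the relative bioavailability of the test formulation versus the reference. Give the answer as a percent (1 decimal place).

F_rel = (AUC_test/D_test) / (AUC_ref/D_ref)
      = (1020/200) / (1236/200)
      = 5.1 / 6.18 = 0.8252 = 82.52%

F_rel = 82.5%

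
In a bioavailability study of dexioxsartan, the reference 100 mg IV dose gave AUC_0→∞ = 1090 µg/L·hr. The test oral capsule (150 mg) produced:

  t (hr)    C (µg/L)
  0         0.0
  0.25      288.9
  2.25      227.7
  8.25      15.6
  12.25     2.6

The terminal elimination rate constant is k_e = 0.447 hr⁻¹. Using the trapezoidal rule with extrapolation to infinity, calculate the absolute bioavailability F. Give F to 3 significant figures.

Trapezoidal AUC_0→12.25 (oral capsule):
  [0→0.25]: (0.0+288.9)/2 × 0.25 = 36.1125
  [0.25→2.25]: (288.9+227.7)/2 × 2 = 516.6
  [2.25→8.25]: (227.7+15.6)/2 × 6 = 729.9
  [8.25→12.25]: (15.6+2.6)/2 × 4 = 36.4
  Sum = 1319.0125 µg/L·hr
Tail: C_last/k_e = 2.6/0.447 = 5.817
AUC_0→∞ (oral capsule) = 1319.0125 + 5.817 = 1324.8295 µg/L·hr
F = (AUC_ev/D_ev)/(AUC_iv/D_iv) = (1324.8295/150)/(1090/100) = 8.8322/10.9 = 0.8103

F = 0.810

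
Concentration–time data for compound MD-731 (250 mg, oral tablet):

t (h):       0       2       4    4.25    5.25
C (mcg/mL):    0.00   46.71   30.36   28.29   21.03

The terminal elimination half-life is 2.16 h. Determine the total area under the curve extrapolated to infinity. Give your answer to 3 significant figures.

AUC = 221 mcg/mL·h

Trapezoidal AUC_0→5.25:
  [0→2]: (0.00+46.71)/2 × 2 = 46.71
  [2→4]: (46.71+30.36)/2 × 2 = 77.07
  [4→4.25]: (30.36+28.29)/2 × 0.25 = 7.33125
  [4.25→5.25]: (28.29+21.03)/2 × 1 = 24.66
  Sum = 155.77125 mcg/mL·h
k_e = ln2 / t½ = 0.693147 / 2.16 = 0.3209 h^-1
Extrapolated tail: C_last / k_e = 21.03 / 0.3209 = 65.534
AUC_0→∞ = 155.77125 + 65.534 = 221.30525 mcg/mL·h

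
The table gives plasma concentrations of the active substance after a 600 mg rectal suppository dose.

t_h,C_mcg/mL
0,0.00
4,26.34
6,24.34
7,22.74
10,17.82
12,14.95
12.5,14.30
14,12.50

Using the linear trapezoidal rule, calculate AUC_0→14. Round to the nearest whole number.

Trapezoidal AUC_0→14:
  [0→4]: (0.00+26.34)/2 × 4 = 52.68
  [4→6]: (26.34+24.34)/2 × 2 = 50.68
  [6→7]: (24.34+22.74)/2 × 1 = 23.54
  [7→10]: (22.74+17.82)/2 × 3 = 60.84
  [10→12]: (17.82+14.95)/2 × 2 = 32.77
  [12→12.5]: (14.95+14.30)/2 × 0.5 = 7.3125
  [12.5→14]: (14.30+12.50)/2 × 1.5 = 20.1
  Sum = 247.9225 mcg/mL·h

AUC = 248 mcg/mL·h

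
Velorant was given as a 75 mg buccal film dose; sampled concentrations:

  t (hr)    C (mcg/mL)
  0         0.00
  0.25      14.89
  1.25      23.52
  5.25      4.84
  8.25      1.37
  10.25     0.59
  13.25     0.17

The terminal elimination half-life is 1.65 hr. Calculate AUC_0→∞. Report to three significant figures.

Trapezoidal AUC_0→13.25:
  [0→0.25]: (0.00+14.89)/2 × 0.25 = 1.86125
  [0.25→1.25]: (14.89+23.52)/2 × 1 = 19.205
  [1.25→5.25]: (23.52+4.84)/2 × 4 = 56.72
  [5.25→8.25]: (4.84+1.37)/2 × 3 = 9.315
  [8.25→10.25]: (1.37+0.59)/2 × 2 = 1.96
  [10.25→13.25]: (0.59+0.17)/2 × 3 = 1.14
  Sum = 90.20125 mcg/mL·hr
k_e = ln2 / t½ = 0.693147 / 1.65 = 0.4201 hr^-1
Extrapolated tail: C_last / k_e = 0.17 / 0.4201 = 0.405
AUC_0→∞ = 90.20125 + 0.405 = 90.60625 mcg/mL·hr

AUC = 90.6 mcg/mL·hr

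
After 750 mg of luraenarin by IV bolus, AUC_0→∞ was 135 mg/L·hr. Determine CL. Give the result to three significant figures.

CL = Dose_iv / AUC_0→∞
   = 750 / 135 = 5.55556 L/hr

CL = 5.56 L/hr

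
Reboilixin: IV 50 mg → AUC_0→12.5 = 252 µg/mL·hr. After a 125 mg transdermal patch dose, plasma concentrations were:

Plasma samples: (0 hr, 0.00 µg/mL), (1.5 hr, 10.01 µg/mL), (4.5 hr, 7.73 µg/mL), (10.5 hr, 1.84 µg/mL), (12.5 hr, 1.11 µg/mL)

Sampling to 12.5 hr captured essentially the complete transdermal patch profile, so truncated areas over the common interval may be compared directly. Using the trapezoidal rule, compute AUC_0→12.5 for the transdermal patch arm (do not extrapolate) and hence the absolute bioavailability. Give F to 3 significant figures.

F = 0.104

Trapezoidal AUC_0→12.5 (transdermal patch):
  [0→1.5]: (0.00+10.01)/2 × 1.5 = 7.5075
  [1.5→4.5]: (10.01+7.73)/2 × 3 = 26.61
  [4.5→10.5]: (7.73+1.84)/2 × 6 = 28.71
  [10.5→12.5]: (1.84+1.11)/2 × 2 = 2.95
  Sum = 65.7775 µg/mL·hr
F = (AUC_ev/D_ev)/(AUC_iv/D_iv) = (65.7775/125)/(252/50) = 0.52622/5.04 = 0.1044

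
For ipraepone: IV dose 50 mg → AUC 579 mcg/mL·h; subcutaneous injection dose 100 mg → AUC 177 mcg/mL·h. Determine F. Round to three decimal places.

F = (AUC_ev / D_ev) / (AUC_iv / D_iv)
  = (177/100) / (579/50)
  = 1.77 / 11.58 = 0.1528

F = 0.153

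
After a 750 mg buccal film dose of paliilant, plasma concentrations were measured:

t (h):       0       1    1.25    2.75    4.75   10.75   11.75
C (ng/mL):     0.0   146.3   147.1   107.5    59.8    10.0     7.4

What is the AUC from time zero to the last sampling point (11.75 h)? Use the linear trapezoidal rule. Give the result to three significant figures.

Trapezoidal AUC_0→11.75:
  [0→1]: (0.0+146.3)/2 × 1 = 73.15
  [1→1.25]: (146.3+147.1)/2 × 0.25 = 36.675
  [1.25→2.75]: (147.1+107.5)/2 × 1.5 = 190.95
  [2.75→4.75]: (107.5+59.8)/2 × 2 = 167.3
  [4.75→10.75]: (59.8+10.0)/2 × 6 = 209.4
  [10.75→11.75]: (10.0+7.4)/2 × 1 = 8.7
  Sum = 686.175 ng/mL·h

AUC = 686 ng/mL·h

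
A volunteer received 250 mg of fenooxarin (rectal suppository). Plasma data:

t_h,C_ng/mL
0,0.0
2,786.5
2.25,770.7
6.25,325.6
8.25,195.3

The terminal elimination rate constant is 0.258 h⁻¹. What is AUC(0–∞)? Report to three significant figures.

Trapezoidal AUC_0→8.25:
  [0→2]: (0.0+786.5)/2 × 2 = 786.5
  [2→2.25]: (786.5+770.7)/2 × 0.25 = 194.65
  [2.25→6.25]: (770.7+325.6)/2 × 4 = 2192.6
  [6.25→8.25]: (325.6+195.3)/2 × 2 = 520.9
  Sum = 3694.65 ng/mL·h
Extrapolated tail: C_last / k_e = 195.3 / 0.258 = 756.977
AUC_0→∞ = 3694.65 + 756.977 = 4451.627 ng/mL·h

AUC = 4450 ng/mL·h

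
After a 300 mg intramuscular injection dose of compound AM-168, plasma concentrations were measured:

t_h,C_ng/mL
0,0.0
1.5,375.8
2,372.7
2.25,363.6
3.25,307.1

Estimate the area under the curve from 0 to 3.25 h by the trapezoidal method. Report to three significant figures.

AUC = 896 ng/mL·h

Trapezoidal AUC_0→3.25:
  [0→1.5]: (0.0+375.8)/2 × 1.5 = 281.85
  [1.5→2]: (375.8+372.7)/2 × 0.5 = 187.125
  [2→2.25]: (372.7+363.6)/2 × 0.25 = 92.0375
  [2.25→3.25]: (363.6+307.1)/2 × 1 = 335.35
  Sum = 896.3625 ng/mL·h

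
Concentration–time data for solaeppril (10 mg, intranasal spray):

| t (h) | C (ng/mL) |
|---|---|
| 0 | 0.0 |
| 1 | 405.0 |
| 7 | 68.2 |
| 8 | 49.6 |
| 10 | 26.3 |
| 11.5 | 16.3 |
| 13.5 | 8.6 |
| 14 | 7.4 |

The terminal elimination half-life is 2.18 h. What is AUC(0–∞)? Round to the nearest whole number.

AUC = 1841 ng/mL·h

Trapezoidal AUC_0→14:
  [0→1]: (0.0+405.0)/2 × 1 = 202.5
  [1→7]: (405.0+68.2)/2 × 6 = 1419.6
  [7→8]: (68.2+49.6)/2 × 1 = 58.9
  [8→10]: (49.6+26.3)/2 × 2 = 75.9
  [10→11.5]: (26.3+16.3)/2 × 1.5 = 31.95
  [11.5→13.5]: (16.3+8.6)/2 × 2 = 24.9
  [13.5→14]: (8.6+7.4)/2 × 0.5 = 4.0
  Sum = 1817.75 ng/mL·h
k_e = ln2 / t½ = 0.693147 / 2.18 = 0.3180 h^-1
Extrapolated tail: C_last / k_e = 7.4 / 0.318 = 23.270
AUC_0→∞ = 1817.75 + 23.270 = 1841.02 ng/mL·h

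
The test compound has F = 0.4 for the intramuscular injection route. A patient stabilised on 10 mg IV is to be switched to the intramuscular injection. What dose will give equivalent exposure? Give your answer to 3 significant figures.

For equal systemic exposure: F × D_ev = D_iv
D_ev = D_iv / F = 10 / 0.4 = 25 mg

D_intramuscular = 25.0 mg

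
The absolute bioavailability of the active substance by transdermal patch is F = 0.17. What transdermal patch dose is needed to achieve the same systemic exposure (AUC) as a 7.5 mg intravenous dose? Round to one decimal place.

For equal systemic exposure: F × D_ev = D_iv
D_ev = D_iv / F = 7.5 / 0.17 = 44.1176 mg

D_transdermal = 44.1 mg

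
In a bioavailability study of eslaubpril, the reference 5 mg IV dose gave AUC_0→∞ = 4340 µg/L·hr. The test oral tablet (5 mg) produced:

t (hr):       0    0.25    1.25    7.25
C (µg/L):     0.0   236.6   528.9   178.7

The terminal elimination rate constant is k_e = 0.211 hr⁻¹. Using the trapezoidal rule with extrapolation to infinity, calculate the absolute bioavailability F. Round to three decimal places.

Trapezoidal AUC_0→7.25 (oral tablet):
  [0→0.25]: (0.0+236.6)/2 × 0.25 = 29.575
  [0.25→1.25]: (236.6+528.9)/2 × 1 = 382.75
  [1.25→7.25]: (528.9+178.7)/2 × 6 = 2122.8
  Sum = 2535.125 µg/L·hr
Tail: C_last/k_e = 178.7/0.211 = 846.919
AUC_0→∞ (oral tablet) = 2535.125 + 846.919 = 3382.044 µg/L·hr
F = (AUC_ev/D_ev)/(AUC_iv/D_iv) = (3382.044/5)/(4340/5) = 676.4088/868 = 0.7793

F = 0.779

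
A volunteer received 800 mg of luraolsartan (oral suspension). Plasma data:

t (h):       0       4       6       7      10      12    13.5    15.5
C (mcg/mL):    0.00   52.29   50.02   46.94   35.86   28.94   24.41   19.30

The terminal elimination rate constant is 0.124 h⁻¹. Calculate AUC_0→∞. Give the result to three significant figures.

Trapezoidal AUC_0→15.5:
  [0→4]: (0.00+52.29)/2 × 4 = 104.58
  [4→6]: (52.29+50.02)/2 × 2 = 102.31
  [6→7]: (50.02+46.94)/2 × 1 = 48.48
  [7→10]: (46.94+35.86)/2 × 3 = 124.2
  [10→12]: (35.86+28.94)/2 × 2 = 64.8
  [12→13.5]: (28.94+24.41)/2 × 1.5 = 40.0125
  [13.5→15.5]: (24.41+19.30)/2 × 2 = 43.71
  Sum = 528.0925 mcg/mL·h
Extrapolated tail: C_last / k_e = 19.30 / 0.124 = 155.645
AUC_0→∞ = 528.0925 + 155.645 = 683.7375 mcg/mL·h

AUC = 684 mcg/mL·h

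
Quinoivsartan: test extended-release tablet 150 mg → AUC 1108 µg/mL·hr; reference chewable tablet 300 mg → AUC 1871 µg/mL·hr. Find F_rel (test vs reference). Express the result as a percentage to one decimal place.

F_rel = (AUC_test/D_test) / (AUC_ref/D_ref)
      = (1108/150) / (1871/300)
      = 7.38667 / 6.23667 = 1.1844 = 118.44%

F_rel = 118.4%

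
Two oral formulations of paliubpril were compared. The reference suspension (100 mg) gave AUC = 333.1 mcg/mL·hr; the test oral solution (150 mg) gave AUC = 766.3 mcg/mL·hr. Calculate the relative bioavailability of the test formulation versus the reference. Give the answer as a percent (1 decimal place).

F_rel = 153.4%

F_rel = (AUC_test/D_test) / (AUC_ref/D_ref)
      = (766.3/150) / (333.1/100)
      = 5.10867 / 3.331 = 1.5337 = 153.37%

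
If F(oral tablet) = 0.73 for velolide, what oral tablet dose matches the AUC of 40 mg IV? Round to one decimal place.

D_oral = 54.8 mg

For equal systemic exposure: F × D_ev = D_iv
D_ev = D_iv / F = 40 / 0.73 = 54.7945 mg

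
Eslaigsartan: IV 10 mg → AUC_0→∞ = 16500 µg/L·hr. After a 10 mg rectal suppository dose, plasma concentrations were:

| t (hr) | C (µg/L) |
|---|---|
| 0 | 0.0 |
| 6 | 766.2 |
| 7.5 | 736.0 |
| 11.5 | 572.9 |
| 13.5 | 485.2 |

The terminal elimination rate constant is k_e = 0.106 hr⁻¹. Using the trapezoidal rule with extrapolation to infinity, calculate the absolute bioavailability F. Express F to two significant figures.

Trapezoidal AUC_0→13.5 (rectal suppository):
  [0→6]: (0.0+766.2)/2 × 6 = 2298.6
  [6→7.5]: (766.2+736.0)/2 × 1.5 = 1126.65
  [7.5→11.5]: (736.0+572.9)/2 × 4 = 2617.8
  [11.5→13.5]: (572.9+485.2)/2 × 2 = 1058.1
  Sum = 7101.15 µg/L·hr
Tail: C_last/k_e = 485.2/0.106 = 4577.358
AUC_0→∞ (rectal suppository) = 7101.15 + 4577.358 = 11678.508 µg/L·hr
F = (AUC_ev/D_ev)/(AUC_iv/D_iv) = (11678.508/10)/(16500/10) = 1167.8508/1650 = 0.7078

F = 0.71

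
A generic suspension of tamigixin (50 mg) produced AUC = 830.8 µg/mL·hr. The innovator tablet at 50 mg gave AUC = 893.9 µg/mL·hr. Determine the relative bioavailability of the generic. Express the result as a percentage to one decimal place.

F_rel = (AUC_test/D_test) / (AUC_ref/D_ref)
      = (830.8/50) / (893.9/50)
      = 16.616 / 17.878 = 0.9294 = 92.94%

F_rel = 92.9%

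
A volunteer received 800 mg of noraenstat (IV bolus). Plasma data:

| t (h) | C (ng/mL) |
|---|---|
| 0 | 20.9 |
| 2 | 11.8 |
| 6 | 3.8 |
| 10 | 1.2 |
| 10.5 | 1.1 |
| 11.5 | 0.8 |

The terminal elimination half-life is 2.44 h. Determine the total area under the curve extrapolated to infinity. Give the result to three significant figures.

Trapezoidal AUC_0→11.5:
  [0→2]: (20.9+11.8)/2 × 2 = 32.7
  [2→6]: (11.8+3.8)/2 × 4 = 31.2
  [6→10]: (3.8+1.2)/2 × 4 = 10.0
  [10→10.5]: (1.2+1.1)/2 × 0.5 = 0.575
  [10.5→11.5]: (1.1+0.8)/2 × 1 = 0.95
  Sum = 75.425 ng/mL·h
k_e = ln2 / t½ = 0.693147 / 2.44 = 0.2841 h^-1
Extrapolated tail: C_last / k_e = 0.8 / 0.2841 = 2.816
AUC_0→∞ = 75.425 + 2.816 = 78.241 ng/mL·h

AUC = 78.2 ng/mL·h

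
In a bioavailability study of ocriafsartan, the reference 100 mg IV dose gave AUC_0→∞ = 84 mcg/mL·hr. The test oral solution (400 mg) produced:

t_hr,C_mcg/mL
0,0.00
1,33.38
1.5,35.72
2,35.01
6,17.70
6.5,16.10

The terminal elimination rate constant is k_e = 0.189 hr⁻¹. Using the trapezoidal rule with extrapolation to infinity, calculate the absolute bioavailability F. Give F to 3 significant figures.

Trapezoidal AUC_0→6.5 (oral solution):
  [0→1]: (0.00+33.38)/2 × 1 = 16.69
  [1→1.5]: (33.38+35.72)/2 × 0.5 = 17.275
  [1.5→2]: (35.72+35.01)/2 × 0.5 = 17.6825
  [2→6]: (35.01+17.70)/2 × 4 = 105.42
  [6→6.5]: (17.70+16.10)/2 × 0.5 = 8.45
  Sum = 165.5175 mcg/mL·hr
Tail: C_last/k_e = 16.10/0.189 = 85.185
AUC_0→∞ (oral solution) = 165.5175 + 85.185 = 250.7025 mcg/mL·hr
F = (AUC_ev/D_ev)/(AUC_iv/D_iv) = (250.7025/400)/(84/100) = 0.62675625/0.84 = 0.7461

F = 0.746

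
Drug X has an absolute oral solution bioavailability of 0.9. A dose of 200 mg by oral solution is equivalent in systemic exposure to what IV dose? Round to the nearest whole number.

D_iv = 180 mg

Systemic exposure from an extravascular dose = F × D_ev, so the equivalent IV dose is F × D_ev.
D_iv = F × D_ev = 0.9 × 200 = 180 mg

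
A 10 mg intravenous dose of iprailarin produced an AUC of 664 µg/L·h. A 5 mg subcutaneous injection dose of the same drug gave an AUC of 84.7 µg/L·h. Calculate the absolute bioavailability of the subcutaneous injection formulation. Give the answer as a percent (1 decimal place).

F = 25.5%

F = (AUC_ev / D_ev) / (AUC_iv / D_iv)
  = (84.7/5) / (664/10)
  = 16.94 / 66.4 = 0.2551
  = 25.51%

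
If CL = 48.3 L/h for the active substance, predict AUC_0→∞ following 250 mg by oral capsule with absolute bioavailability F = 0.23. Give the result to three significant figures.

AUC_0→∞ = F × Dose / CL
        = 0.23 × 250 / 48.3 = 1.19048 mg/L·h

AUC = 1.19 mg/L·h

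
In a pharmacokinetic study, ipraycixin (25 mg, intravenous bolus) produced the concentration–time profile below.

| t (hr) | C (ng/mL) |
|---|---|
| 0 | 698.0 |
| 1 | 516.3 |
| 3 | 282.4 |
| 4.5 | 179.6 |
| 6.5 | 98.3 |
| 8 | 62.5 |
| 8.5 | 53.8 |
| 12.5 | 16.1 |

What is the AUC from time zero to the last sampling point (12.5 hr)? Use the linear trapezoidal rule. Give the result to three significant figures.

AUC = 2320 ng/mL·hr

Trapezoidal AUC_0→12.5:
  [0→1]: (698.0+516.3)/2 × 1 = 607.15
  [1→3]: (516.3+282.4)/2 × 2 = 798.7
  [3→4.5]: (282.4+179.6)/2 × 1.5 = 346.5
  [4.5→6.5]: (179.6+98.3)/2 × 2 = 277.9
  [6.5→8]: (98.3+62.5)/2 × 1.5 = 120.6
  [8→8.5]: (62.5+53.8)/2 × 0.5 = 29.075
  [8.5→12.5]: (53.8+16.1)/2 × 4 = 139.8
  Sum = 2319.725 ng/mL·hr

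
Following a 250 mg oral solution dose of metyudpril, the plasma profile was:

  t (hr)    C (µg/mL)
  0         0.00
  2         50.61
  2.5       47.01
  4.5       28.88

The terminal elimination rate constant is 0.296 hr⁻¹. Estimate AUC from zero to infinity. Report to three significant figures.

Trapezoidal AUC_0→4.5:
  [0→2]: (0.00+50.61)/2 × 2 = 50.61
  [2→2.5]: (50.61+47.01)/2 × 0.5 = 24.405
  [2.5→4.5]: (47.01+28.88)/2 × 2 = 75.89
  Sum = 150.905 µg/mL·hr
Extrapolated tail: C_last / k_e = 28.88 / 0.296 = 97.568
AUC_0→∞ = 150.905 + 97.568 = 248.473 µg/mL·hr

AUC = 248 µg/mL·hr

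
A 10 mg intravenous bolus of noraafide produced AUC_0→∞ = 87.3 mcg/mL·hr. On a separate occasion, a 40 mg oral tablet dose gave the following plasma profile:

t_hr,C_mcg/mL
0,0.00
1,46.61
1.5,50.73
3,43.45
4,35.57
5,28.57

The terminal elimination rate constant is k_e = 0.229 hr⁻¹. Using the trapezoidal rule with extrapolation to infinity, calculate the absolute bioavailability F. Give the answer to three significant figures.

Trapezoidal AUC_0→5 (oral tablet):
  [0→1]: (0.00+46.61)/2 × 1 = 23.305
  [1→1.5]: (46.61+50.73)/2 × 0.5 = 24.335
  [1.5→3]: (50.73+43.45)/2 × 1.5 = 70.635
  [3→4]: (43.45+35.57)/2 × 1 = 39.51
  [4→5]: (35.57+28.57)/2 × 1 = 32.07
  Sum = 189.855 mcg/mL·hr
Tail: C_last/k_e = 28.57/0.229 = 124.760
AUC_0→∞ (oral tablet) = 189.855 + 124.760 = 314.615 mcg/mL·hr
F = (AUC_ev/D_ev)/(AUC_iv/D_iv) = (314.615/40)/(87.3/10) = 7.865375/8.73 = 0.9010

F = 0.901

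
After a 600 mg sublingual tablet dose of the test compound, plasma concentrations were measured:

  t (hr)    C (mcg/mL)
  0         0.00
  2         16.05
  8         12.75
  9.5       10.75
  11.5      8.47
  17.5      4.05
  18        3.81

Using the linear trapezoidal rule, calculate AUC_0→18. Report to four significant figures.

Trapezoidal AUC_0→18:
  [0→2]: (0.00+16.05)/2 × 2 = 16.05
  [2→8]: (16.05+12.75)/2 × 6 = 86.4
  [8→9.5]: (12.75+10.75)/2 × 1.5 = 17.625
  [9.5→11.5]: (10.75+8.47)/2 × 2 = 19.22
  [11.5→17.5]: (8.47+4.05)/2 × 6 = 37.56
  [17.5→18]: (4.05+3.81)/2 × 0.5 = 1.965
  Sum = 178.82 mcg/mL·hr

AUC = 178.8 mcg/mL·hr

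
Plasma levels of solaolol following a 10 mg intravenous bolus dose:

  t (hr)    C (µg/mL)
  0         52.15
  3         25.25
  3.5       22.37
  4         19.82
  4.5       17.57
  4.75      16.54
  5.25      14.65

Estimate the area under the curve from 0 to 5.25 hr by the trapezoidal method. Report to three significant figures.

Trapezoidal AUC_0→5.25:
  [0→3]: (52.15+25.25)/2 × 3 = 116.1
  [3→3.5]: (25.25+22.37)/2 × 0.5 = 11.905
  [3.5→4]: (22.37+19.82)/2 × 0.5 = 10.5475
  [4→4.5]: (19.82+17.57)/2 × 0.5 = 9.3475
  [4.5→4.75]: (17.57+16.54)/2 × 0.25 = 4.26375
  [4.75→5.25]: (16.54+14.65)/2 × 0.5 = 7.7975
  Sum = 159.96125 µg/mL·hr

AUC = 160 µg/mL·hr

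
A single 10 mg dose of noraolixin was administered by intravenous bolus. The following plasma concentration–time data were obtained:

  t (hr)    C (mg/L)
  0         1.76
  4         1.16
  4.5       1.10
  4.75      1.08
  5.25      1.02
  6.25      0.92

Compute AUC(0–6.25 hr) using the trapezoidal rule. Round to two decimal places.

AUC = 8.17 mg/L·hr

Trapezoidal AUC_0→6.25:
  [0→4]: (1.76+1.16)/2 × 4 = 5.84
  [4→4.5]: (1.16+1.10)/2 × 0.5 = 0.565
  [4.5→4.75]: (1.10+1.08)/2 × 0.25 = 0.2725
  [4.75→5.25]: (1.08+1.02)/2 × 0.5 = 0.525
  [5.25→6.25]: (1.02+0.92)/2 × 1 = 0.97
  Sum = 8.1725 mg/L·hr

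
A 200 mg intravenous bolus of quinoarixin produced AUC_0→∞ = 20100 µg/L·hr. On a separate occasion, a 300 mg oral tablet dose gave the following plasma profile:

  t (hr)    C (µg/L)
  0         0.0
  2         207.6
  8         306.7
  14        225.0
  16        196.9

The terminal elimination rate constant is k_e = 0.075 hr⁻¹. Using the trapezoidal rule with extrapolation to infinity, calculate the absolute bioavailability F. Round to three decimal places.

F = 0.212

Trapezoidal AUC_0→16 (oral tablet):
  [0→2]: (0.0+207.6)/2 × 2 = 207.6
  [2→8]: (207.6+306.7)/2 × 6 = 1542.9
  [8→14]: (306.7+225.0)/2 × 6 = 1595.1
  [14→16]: (225.0+196.9)/2 × 2 = 421.9
  Sum = 3767.5 µg/L·hr
Tail: C_last/k_e = 196.9/0.075 = 2625.333
AUC_0→∞ (oral tablet) = 3767.5 + 2625.333 = 6392.833 µg/L·hr
F = (AUC_ev/D_ev)/(AUC_iv/D_iv) = (6392.833/300)/(20100/200) = 21.3094/100.5 = 0.2120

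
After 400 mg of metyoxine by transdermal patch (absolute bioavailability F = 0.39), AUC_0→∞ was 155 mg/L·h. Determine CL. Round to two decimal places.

CL = 1.01 L/h

CL = F × Dose / AUC_0→∞
   = 0.39 × 400 / 155 = 1.00645 L/h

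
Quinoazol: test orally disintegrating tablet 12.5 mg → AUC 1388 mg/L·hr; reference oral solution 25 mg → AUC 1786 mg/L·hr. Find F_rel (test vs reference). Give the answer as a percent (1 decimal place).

F_rel = (AUC_test/D_test) / (AUC_ref/D_ref)
      = (1388/12.5) / (1786/25)
      = 111.04 / 71.44 = 1.5543 = 155.43%

F_rel = 155.4%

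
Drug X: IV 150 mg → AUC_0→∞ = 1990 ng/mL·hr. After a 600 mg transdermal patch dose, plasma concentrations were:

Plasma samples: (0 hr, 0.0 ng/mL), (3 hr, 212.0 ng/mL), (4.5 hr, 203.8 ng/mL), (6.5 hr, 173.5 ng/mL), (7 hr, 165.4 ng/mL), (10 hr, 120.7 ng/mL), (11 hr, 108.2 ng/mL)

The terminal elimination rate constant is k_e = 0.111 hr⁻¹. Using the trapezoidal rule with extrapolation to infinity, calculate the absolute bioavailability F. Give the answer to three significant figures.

F = 0.328

Trapezoidal AUC_0→11 (transdermal patch):
  [0→3]: (0.0+212.0)/2 × 3 = 318.0
  [3→4.5]: (212.0+203.8)/2 × 1.5 = 311.85
  [4.5→6.5]: (203.8+173.5)/2 × 2 = 377.3
  [6.5→7]: (173.5+165.4)/2 × 0.5 = 84.725
  [7→10]: (165.4+120.7)/2 × 3 = 429.15
  [10→11]: (120.7+108.2)/2 × 1 = 114.45
  Sum = 1635.475 ng/mL·hr
Tail: C_last/k_e = 108.2/0.111 = 974.775
AUC_0→∞ (transdermal patch) = 1635.475 + 974.775 = 2610.25 ng/mL·hr
F = (AUC_ev/D_ev)/(AUC_iv/D_iv) = (2610.25/600)/(1990/150) = 4.35042/13.2667 = 0.3279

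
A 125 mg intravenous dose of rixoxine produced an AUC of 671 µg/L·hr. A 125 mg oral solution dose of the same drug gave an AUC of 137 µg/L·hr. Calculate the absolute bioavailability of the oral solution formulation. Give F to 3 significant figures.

F = 0.204

F = (AUC_ev / D_ev) / (AUC_iv / D_iv)
  = (137/125) / (671/125)
  = 1.096 / 5.368 = 0.2042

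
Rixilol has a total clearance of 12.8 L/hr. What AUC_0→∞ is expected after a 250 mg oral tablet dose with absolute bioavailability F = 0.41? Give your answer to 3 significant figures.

AUC_0→∞ = F × Dose / CL
        = 0.41 × 250 / 12.8 = 8.0078125 mg/L·hr

AUC = 8.01 mg/L·hr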